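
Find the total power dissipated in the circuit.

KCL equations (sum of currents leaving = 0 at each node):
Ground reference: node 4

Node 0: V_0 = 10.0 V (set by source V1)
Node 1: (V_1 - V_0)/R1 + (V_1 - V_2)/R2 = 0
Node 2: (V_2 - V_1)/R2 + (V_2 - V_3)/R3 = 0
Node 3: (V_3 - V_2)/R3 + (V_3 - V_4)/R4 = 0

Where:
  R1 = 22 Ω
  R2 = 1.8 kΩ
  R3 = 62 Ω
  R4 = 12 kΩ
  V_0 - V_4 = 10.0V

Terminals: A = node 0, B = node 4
Nodal analysis, taking node 4 as the 0 V reference.
Source V1 fixes V_0 = 10 V.
KCL at each unknown node (sum of currents leaving = 0; resistances in Ω):
  Node 1: (V_1 - 10)/22 + (V_1 - V_2)/1800 = 0
  Node 2: (V_2 - V_1)/1800 + (V_2 - V_3)/62 = 0
  Node 3: (V_3 - V_2)/62 + (V_3 - 0)/12000 = 0
Collecting terms (coefficients in siemens):
  0.04601·V_1 - 0.0005556·V_2 = 0.4545
  0.01668·V_2 - 0.0005556·V_1 - 0.01613·V_3 = 0
  0.01621·V_3 - 0.01613·V_2 = 0
Solving these 3 simultaneous equations (Gaussian elimination) gives:
  V_1 = 9.984 V, V_2 = 8.688 V, V_3 = 8.643 V
Power in each resistor, P = (ΔV)²/R:
  P_R1 = (10 - 9.984)²/22 = 0.00001141 W
  P_R2 = (9.984 - 8.688)²/1800 = 0.0009338 W
  P_R3 = (8.688 - 8.643)²/62 = 0.00003216 W
  P_R4 = (8.643 - 0)²/12000 = 0.006225 W
P_total = P_R1 + P_R2 + P_R3 + P_R4 = 0.007203 W

Final answer: 0.007203 W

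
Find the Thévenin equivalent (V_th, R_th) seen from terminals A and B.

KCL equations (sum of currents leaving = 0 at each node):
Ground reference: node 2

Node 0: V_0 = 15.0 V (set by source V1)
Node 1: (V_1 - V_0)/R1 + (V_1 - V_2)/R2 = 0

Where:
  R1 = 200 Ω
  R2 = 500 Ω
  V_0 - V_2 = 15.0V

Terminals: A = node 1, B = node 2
Step 1 — V_th is the open-circuit voltage V_A - V_B (nothing connected across the terminals).
Nodal analysis, taking node 2 as the 0 V reference.
Source V1 fixes V_0 = 15 V.
KCL at each unknown node (sum of currents leaving = 0; resistances in Ω):
  Node 1: (V_1 - 15)/200 + (V_1 - 0)/500 = 0
Collecting terms: 0.007 × V_1 = 0.075  =>  V_1 = 10.71 V
V_th = V_1 - V_2 = 10.71 - 0 = 10.71 V
Step 2 — R_th: zero the source — replace V1 by a short circuit (node 2 merges into node 0) — and find the resistance seen between A (node 1) and B (node 0).
Reduce the network between node 1 (A) and node 0 (B) by series/parallel combination:
  Rp1 = R1 ‖ R2 (parallel, both between nodes 0 and 1) = 1/(1/200 + 1/500) = 142.9 Ω
R_th = 142.9 Ω

Final answer: V_th = 10.71 V, R_th = 142.9 Ω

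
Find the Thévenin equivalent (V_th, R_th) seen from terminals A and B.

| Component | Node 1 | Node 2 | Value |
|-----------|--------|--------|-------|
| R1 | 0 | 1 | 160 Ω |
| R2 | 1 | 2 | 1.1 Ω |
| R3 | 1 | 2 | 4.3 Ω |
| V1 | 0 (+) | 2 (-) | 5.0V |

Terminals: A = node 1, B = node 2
Step 1 — V_th is the open-circuit voltage V_A - V_B (nothing connected across the terminals).
Nodal analysis, taking node 2 as the 0 V reference.
Source V1 fixes V_0 = 5 V.
KCL at each unknown node (sum of currents leaving = 0; resistances in Ω):
  Node 1: (V_1 - 5)/160 + (V_1 - 0)/1.1 + (V_1 - 0)/4.3 = 0
Collecting terms: 1.148 × V_1 = 0.03125  =>  V_1 = 0.02722 V
V_th = V_1 - V_2 = 0.02722 - 0 = 0.02722 V
Step 2 — R_th: zero the source — replace V1 by a short circuit (node 2 merges into node 0) — and find the resistance seen between A (node 1) and B (node 0).
Reduce the network between node 1 (A) and node 0 (B) by series/parallel combination:
  Rp1 = R1 ‖ R2 ‖ R3 (parallel, all between nodes 0 and 1) = 1/(1/160 + 1/1.1 + 1/4.3) = 0.8712 Ω
R_th = 0.8712 Ω

Final answer: V_th = 0.02722 V, R_th = 0.8712 Ω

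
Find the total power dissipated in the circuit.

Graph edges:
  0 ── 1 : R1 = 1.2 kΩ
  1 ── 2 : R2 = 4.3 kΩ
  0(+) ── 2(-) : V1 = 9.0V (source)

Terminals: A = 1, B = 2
Nodal analysis, taking node 2 as the 0 V reference.
Source V1 fixes V_0 = 9 V.
KCL at each unknown node (sum of currents leaving = 0; resistances in Ω):
  Node 1: (V_1 - 9)/1200 + (V_1 - 0)/4300 = 0
Collecting terms: 0.001066 × V_1 = 0.0075  =>  V_1 = 7.036 V
Power in each resistor, P = (ΔV)²/R:
  P_R1 = (9 - 7.036)²/1200 = 0.003213 W
  P_R2 = (7.036 - 0)²/4300 = 0.01151 W
P_total = P_R1 + P_R2 = 0.01473 W

Final answer: 0.01473 W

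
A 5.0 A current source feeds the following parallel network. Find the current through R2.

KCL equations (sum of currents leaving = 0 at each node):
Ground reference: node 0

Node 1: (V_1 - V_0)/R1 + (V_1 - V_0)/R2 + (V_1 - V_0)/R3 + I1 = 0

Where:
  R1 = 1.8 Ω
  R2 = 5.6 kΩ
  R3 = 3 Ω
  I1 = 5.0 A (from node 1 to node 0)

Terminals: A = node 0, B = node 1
All resistors sit directly between nodes 0 and 1, so they are in parallel and share one voltage V; the full source current 5 A splits among them.
1/R_par = 1/1.8 + 1/5600 + 1/3 = 0.8891 S  =>  R_par = 1.125 Ω
V = I × R_par = 5 × 1.125 = 5.624 V
I_R2 = V/R2 = 5.624/5600 = 0.001004 A

Final answer: 0.001004 A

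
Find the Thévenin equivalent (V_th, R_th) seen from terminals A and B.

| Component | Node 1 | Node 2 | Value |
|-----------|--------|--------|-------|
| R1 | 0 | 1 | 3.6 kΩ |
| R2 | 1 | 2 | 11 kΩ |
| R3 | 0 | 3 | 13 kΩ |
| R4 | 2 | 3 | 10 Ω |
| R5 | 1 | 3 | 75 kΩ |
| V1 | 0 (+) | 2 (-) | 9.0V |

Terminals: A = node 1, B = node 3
Step 1 — V_th is the open-circuit voltage V_A - V_B (nothing connected across the terminals).
Nodal analysis, taking node 2 as the 0 V reference.
Source V1 fixes V_0 = 9 V.
KCL at each unknown node (sum of currents leaving = 0; resistances in Ω):
  Node 1: (V_1 - 9)/3600 + (V_1 - 0)/11000 + (V_1 - V_3)/75000 = 0
  Node 3: (V_3 - 9)/13000 + (V_3 - 0)/10 + (V_3 - V_1)/75000 = 0
Collecting terms (coefficients in siemens):
  0.000382·V_1 - 0.00001333·V_3 = 0.0025
  0.1001·V_3 - 0.00001333·V_1 = 0.0006923
Determinant D = (0.000382)(0.1001) - (-0.00001333)(-0.00001333) = 0.00003824
V_1 = [(0.0025)(0.1001) - (-0.00001333)(0.0006923)]/D = 6.544 V
V_3 = [(0.000382)(0.0006923) - (0.0025)(-0.00001333)]/D = 0.007789 V
V_th = V_1 - V_3 = 6.544 - 0.007789 = 6.537 V
Step 2 — R_th: zero the source — replace V1 by a short circuit (node 2 merges into node 0) — and find the resistance seen between A (node 1) and B (node 3).
Reduce the network between node 1 (A) and node 3 (B) by series/parallel combination:
  Rp1 = R1 ‖ R2 (parallel, both between nodes 0 and 1) = 1/(1/3600 + 1/11000) = 2712 Ω
  Rp2 = R3 ‖ R4 (parallel, both between nodes 0 and 3) = 1/(1/13000 + 1/10) = 9.992 Ω
  Rs1 = Rp1 + Rp2 (series, joined only at node 0) = 2712 + 9.992 = 2722 Ω
  Rp3 = R5 ‖ Rs1 (parallel, both between nodes 1 and 3) = 1/(1/75000 + 1/2722) = 2627 Ω
R_th = 2.627 kΩ

Final answer: V_th = 6.537 V, R_th = 2.627 kΩ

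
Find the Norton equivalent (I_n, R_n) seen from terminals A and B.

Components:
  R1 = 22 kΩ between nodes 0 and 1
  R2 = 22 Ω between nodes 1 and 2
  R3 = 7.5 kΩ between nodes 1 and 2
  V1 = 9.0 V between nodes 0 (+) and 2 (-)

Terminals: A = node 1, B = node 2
Find the Thévenin equivalent first; then I_n = V_th/R_th and R_n = R_th.
Step 1 — V_th is the open-circuit voltage V_A - V_B (nothing connected across the terminals).
Nodal analysis, taking node 2 as the 0 V reference.
Source V1 fixes V_0 = 9 V.
KCL at each unknown node (sum of currents leaving = 0; resistances in Ω):
  Node 1: (V_1 - 9)/22000 + (V_1 - 0)/22 + (V_1 - 0)/7500 = 0
Collecting terms: 0.04563 × V_1 = 0.0004091  =>  V_1 = 0.008965 V
V_th = V_1 - V_2 = 0.008965 - 0 = 0.008965 V
Step 2 — R_th: zero the source — replace V1 by a short circuit (node 2 merges into node 0) — and find the resistance seen between A (node 1) and B (node 0).
Reduce the network between node 1 (A) and node 0 (B) by series/parallel combination:
  Rp1 = R1 ‖ R2 ‖ R3 (parallel, all between nodes 0 and 1) = 1/(1/22000 + 1/22 + 1/7500) = 21.91 Ω
R_th = 21.91 Ω
I_n = V_th/R_th = 0.008965/21.91 = 0.0004091 A, and R_n = R_th = 21.91 Ω

Final answer: I_n = 0.0004091 A, R_n = 21.91 Ω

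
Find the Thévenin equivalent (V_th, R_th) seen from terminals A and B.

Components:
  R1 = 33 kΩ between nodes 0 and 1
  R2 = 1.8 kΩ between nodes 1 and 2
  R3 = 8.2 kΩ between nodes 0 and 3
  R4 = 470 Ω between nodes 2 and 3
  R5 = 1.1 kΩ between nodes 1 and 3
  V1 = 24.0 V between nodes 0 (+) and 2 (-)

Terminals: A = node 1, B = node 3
Step 1 — V_th is the open-circuit voltage V_A - V_B (nothing connected across the terminals).
Nodal analysis, taking node 2 as the 0 V reference.
Source V1 fixes V_0 = 24 V.
KCL at each unknown node (sum of currents leaving = 0; resistances in Ω):
  Node 1: (V_1 - 24)/33000 + (V_1 - 0)/1800 + (V_1 - V_3)/1100 = 0
  Node 3: (V_3 - 24)/8200 + (V_3 - 0)/470 + (V_3 - V_1)/1100 = 0
Collecting terms (coefficients in siemens):
  0.001495·V_1 - 0.0009091·V_3 = 0.0007273
  0.003159·V_3 - 0.0009091·V_1 = 0.002927
Determinant D = (0.001495)(0.003159) - (-0.0009091)(-0.0009091) = 0.000003896
V_1 = [(0.0007273)(0.003159) - (-0.0009091)(0.002927)]/D = 1.273 V
V_3 = [(0.001495)(0.002927) - (0.0007273)(-0.0009091)]/D = 1.293 V
V_th = V_1 - V_3 = 1.273 - 1.293 = -0.02018 V
Step 2 — R_th: zero the source — replace V1 by a short circuit (node 2 merges into node 0) — and find the resistance seen between A (node 1) and B (node 3).
Reduce the network between node 1 (A) and node 3 (B) by series/parallel combination:
  Rp1 = R1 ‖ R2 (parallel, both between nodes 0 and 1) = 1/(1/33000 + 1/1800) = 1707 Ω
  Rp2 = R3 ‖ R4 (parallel, both between nodes 0 and 3) = 1/(1/8200 + 1/470) = 444.5 Ω
  Rs1 = Rp1 + Rp2 (series, joined only at node 0) = 1707 + 444.5 = 2151 Ω
  Rp3 = R5 ‖ Rs1 (parallel, both between nodes 1 and 3) = 1/(1/1100 + 1/2151) = 727.9 Ω
R_th = 727.9 Ω

Final answer: V_th = -0.02018 V, R_th = 727.9 Ω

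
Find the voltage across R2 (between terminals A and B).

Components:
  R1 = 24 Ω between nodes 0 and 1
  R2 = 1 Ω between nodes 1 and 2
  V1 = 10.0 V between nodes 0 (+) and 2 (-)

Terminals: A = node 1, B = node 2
R1 and R2 are in series across V1 (node 0 → node 1 → node 2), and the output A–B is taken across R2, so this is a voltage divider.
Series current: I = V1/(R1 + R2) = 10/(24 + 1) = 10/25 = 0.4 A
V_R2 = I × R2 = V1 × R2/(R1 + R2) = 10 × 1/25 = 0.4 V

Final answer: 0.4 V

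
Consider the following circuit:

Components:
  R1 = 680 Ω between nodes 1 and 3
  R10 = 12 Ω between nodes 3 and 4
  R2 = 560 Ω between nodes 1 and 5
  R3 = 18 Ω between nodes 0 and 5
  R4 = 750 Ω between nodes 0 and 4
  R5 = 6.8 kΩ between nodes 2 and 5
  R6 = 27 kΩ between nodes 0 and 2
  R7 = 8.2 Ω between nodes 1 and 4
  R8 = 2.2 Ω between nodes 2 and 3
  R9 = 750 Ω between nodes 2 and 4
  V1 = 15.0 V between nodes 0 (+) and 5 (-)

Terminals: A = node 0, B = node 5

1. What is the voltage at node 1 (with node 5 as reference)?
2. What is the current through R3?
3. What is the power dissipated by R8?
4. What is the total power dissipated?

Nodal analysis, taking node 5 as the 0 V reference.
Source V1 fixes V_0 = 15 V.
KCL at each unknown node (sum of currents leaving = 0; resistances in Ω):
  Node 1: (V_1 - V_3)/680 + (V_1 - 0)/560 + (V_1 - V_4)/8.2 = 0
  Node 2: (V_2 - 0)/6800 + (V_2 - 15)/27000 + (V_2 - V_3)/2.2 + (V_2 - V_4)/750 = 0
  Node 3: (V_3 - V_1)/680 + (V_3 - V_2)/2.2 + (V_3 - V_4)/12 = 0
  Node 4: (V_4 - 15)/750 + (V_4 - V_1)/8.2 + (V_4 - V_2)/750 + (V_4 - V_3)/12 = 0
Collecting terms (coefficients in siemens):
  0.1252·V_1 - 0.001471·V_3 - 0.122·V_4 = 0
  0.4561·V_2 - 0.4545·V_3 - 0.001333·V_4 = 0.0005556
  0.5393·V_3 - 0.001471·V_1 - 0.4545·V_2 - 0.08333·V_4 = 0
  0.208·V_4 - 0.122·V_1 - 0.001333·V_2 - 0.08333·V_3 = 0.02
Solving these 4 simultaneous equations (Gaussian elimination) gives:
  V_1 = 6.182 V, V_2 = 6.262 V, V_3 = 6.264 V, V_4 = 6.272 V
Part 1:
  Read off the nodal solution: V_1 = 6.182 V
Part 2:
  I_R3 = (V_0 - V_5)/R3 = (15 - 0)/18 = 0.8333 A
  Magnitude: I_R3 = 0.8333 A
Part 3:
  I_R8 = (V_2 - V_3)/R8 = (6.262 - 6.264)/2.2 = -0.0005843 A
  P_R8 = I_R8² × R8 = (-0.0005843)² × 2.2 = 0.0000007512 W
Part 4:
  Power in each resistor, P = (ΔV)²/R:
    P_R1 = (6.182 - 6.264)²/680 = 0.000009674 W
    P_R2 = (6.182 - 0)²/560 = 0.06825 W
    P_R3 = (15 - 0)²/18 = 12.5 W
    P_R4 = (15 - 6.272)²/750 = 0.1016 W
    P_R5 = (6.262 - 0)²/6800 = 0.005767 W
    P_R6 = (15 - 6.262)²/27000 = 0.002828 W
    P_R7 = (6.182 - 6.272)²/8.2 = 0.000978 W
    P_R8 = (6.262 - 6.264)²/2.2 = 0.0000007512 W
    P_R9 = (6.262 - 6.272)²/750 = 0.0000001262 W
    P_R10 = (6.264 - 6.272)²/12 = 0.000005941 W
  P_total = P_R1 + P_R2 + P_R3 + P_R4 + P_R5 + P_R6 + P_R7 + P_R8 + P_R9 + P_R10 = 12.68 W

Final answers:
1. V_1 = 6.182 V
2. I_R3 = 0.8333 A
3. P_R8 = 7.512e-07 W
4. P_total = 12.68 W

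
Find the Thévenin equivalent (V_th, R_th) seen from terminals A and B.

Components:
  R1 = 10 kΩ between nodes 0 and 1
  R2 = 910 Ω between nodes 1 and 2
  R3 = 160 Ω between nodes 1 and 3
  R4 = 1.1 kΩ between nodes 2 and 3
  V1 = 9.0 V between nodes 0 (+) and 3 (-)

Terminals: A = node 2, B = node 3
Step 1 — V_th is the open-circuit voltage V_A - V_B (nothing connected across the terminals).
Nodal analysis, taking node 3 as the 0 V reference.
Source V1 fixes V_0 = 9 V.
KCL at each unknown node (sum of currents leaving = 0; resistances in Ω):
  Node 1: (V_1 - 9)/10000 + (V_1 - V_2)/910 + (V_1 - 0)/160 = 0
  Node 2: (V_2 - V_1)/910 + (V_2 - 0)/1100 = 0
Collecting terms (coefficients in siemens):
  0.007449·V_1 - 0.001099·V_2 = 0.0009
  0.002008·V_2 - 0.001099·V_1 = 0
Determinant D = (0.007449)(0.002008) - (-0.001099)(-0.001099) = 0.00001375
V_1 = [(0.0009)(0.002008) - (-0.001099)(0)]/D = 0.1314 V
V_2 = [(0.007449)(0) - (0.0009)(-0.001099)]/D = 0.07193 V
V_th = V_2 - V_3 = 0.07193 - 0 = 0.07193 V
Step 2 — R_th: zero the source — replace V1 by a short circuit (node 3 merges into node 0) — and find the resistance seen between A (node 2) and B (node 0).
Reduce the network between node 2 (A) and node 0 (B) by series/parallel combination:
  Rp1 = R1 ‖ R3 (parallel, both between nodes 0 and 1) = 1/(1/10000 + 1/160) = 157.5 Ω
  Rs1 = R2 + Rp1 (series, joined only at node 1) = 910 + 157.5 = 1067 Ω
  Rp2 = R4 ‖ Rs1 (parallel, both between nodes 0 and 2) = 1/(1/1100 + 1/1067) = 541.7 Ω
R_th = 541.7 Ω

Final answer: V_th = 0.07193 V, R_th = 541.7 Ω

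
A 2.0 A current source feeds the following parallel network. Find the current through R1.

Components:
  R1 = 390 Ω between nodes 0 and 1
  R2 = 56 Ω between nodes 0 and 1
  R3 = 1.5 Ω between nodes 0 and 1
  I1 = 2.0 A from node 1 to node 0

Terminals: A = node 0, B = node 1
All resistors sit directly between nodes 0 and 1, so they are in parallel and share one voltage V; the full source current 2 A splits among them.
1/R_par = 1/390 + 1/56 + 1/1.5 = 0.6871 S  =>  R_par = 1.455 Ω
V = I × R_par = 2 × 1.455 = 2.911 V
I_R1 = V/R1 = 2.911/390 = 0.007464 A

Final answer: 0.007464 A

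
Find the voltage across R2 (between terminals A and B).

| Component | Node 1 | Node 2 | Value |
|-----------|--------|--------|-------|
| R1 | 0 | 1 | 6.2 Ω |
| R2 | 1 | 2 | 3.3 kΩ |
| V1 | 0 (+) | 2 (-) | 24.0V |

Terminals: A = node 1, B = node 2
R1 and R2 are in series across V1 (node 0 → node 1 → node 2), and the output A–B is taken across R2, so this is a voltage divider.
Series current: I = V1/(R1 + R2) = 24/(6.2 + 3300) = 24/3306 = 0.007259 A
V_R2 = I × R2 = V1 × R2/(R1 + R2) = 24 × 3300/3306 = 23.95 V

Final answer: 23.95 V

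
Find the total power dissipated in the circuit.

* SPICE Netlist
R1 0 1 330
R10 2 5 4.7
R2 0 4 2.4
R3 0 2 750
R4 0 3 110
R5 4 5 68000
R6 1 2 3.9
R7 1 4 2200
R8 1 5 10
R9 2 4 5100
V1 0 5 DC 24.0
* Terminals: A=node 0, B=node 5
Nodal analysis, taking node 5 as the 0 V reference.
Source V1 fixes V_0 = 24 V.
KCL at each unknown node (sum of currents leaving = 0; resistances in Ω):
  Node 1: (V_1 - 24)/330 + (V_1 - V_2)/3.9 + (V_1 - V_4)/2200 + (V_1 - 0)/10 = 0
  Node 2: (V_2 - 24)/750 + (V_2 - V_1)/3.9 + (V_2 - V_4)/5100 + (V_2 - 0)/4.7 = 0
  Node 3: (V_3 - 24)/110 = 0
  Node 4: (V_4 - 24)/2.4 + (V_4 - 0)/68000 + (V_4 - V_1)/2200 + (V_4 - V_2)/5100 = 0
Collecting terms (coefficients in siemens):
  0.3599·V_1 - 0.2564·V_2 - 0.0004545·V_4 = 0.07273
  0.4707·V_2 - 0.2564·V_1 - 0.0001961·V_4 = 0.032
  0.009091·V_3 = 0.2182
  0.4173·V_4 - 0.0004545·V_1 - 0.0001961·V_2 = 10
Solving these 4 simultaneous equations (Gaussian elimination) gives:
  V_1 = 0.4705 V, V_2 = 0.3343 V, V_3 = 24 V, V_4 = 23.96 V
Power in each resistor, P = (ΔV)²/R:
  P_R1 = (24 - 0.4705)²/330 = 1.678 W
  P_R2 = (24 - 23.96)²/2.4 = 0.0005888 W
  P_R3 = (24 - 0.3343)²/750 = 0.7468 W
  P_R4 = (24 - 24)²/110 = 0 W
  P_R5 = (23.96 - 0)²/68000 = 0.008444 W
  P_R6 = (0.4705 - 0.3343)²/3.9 = 0.004759 W
  P_R7 = (0.4705 - 23.96)²/2200 = 0.2509 W
  P_R8 = (0.4705 - 0)²/10 = 0.02214 W
  P_R9 = (0.3343 - 23.96)²/5100 = 0.1095 W
  P_R10 = (0.3343 - 0)²/4.7 = 0.02377 W
P_total = P_R1 + P_R2 + P_R3 + P_R4 + P_R5 + P_R6 + P_R7 + P_R8 + P_R9 + P_R10 = 2.844 W

Final answer: 2.844 W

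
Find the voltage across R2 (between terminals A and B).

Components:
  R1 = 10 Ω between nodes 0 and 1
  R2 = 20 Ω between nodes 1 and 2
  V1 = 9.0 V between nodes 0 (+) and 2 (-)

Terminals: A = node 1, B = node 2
R1 and R2 are in series across V1 (node 0 → node 1 → node 2), and the output A–B is taken across R2, so this is a voltage divider.
Series current: I = V1/(R1 + R2) = 9/(10 + 20) = 9/30 = 0.3 A
V_R2 = I × R2 = V1 × R2/(R1 + R2) = 9 × 20/30 = 6 V

Final answer: 6 V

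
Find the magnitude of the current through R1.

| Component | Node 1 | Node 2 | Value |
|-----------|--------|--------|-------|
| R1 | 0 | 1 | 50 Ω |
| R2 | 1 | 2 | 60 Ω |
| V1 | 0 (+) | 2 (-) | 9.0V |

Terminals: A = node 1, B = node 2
Nodal analysis, taking node 2 as the 0 V reference.
Source V1 fixes V_0 = 9 V.
KCL at each unknown node (sum of currents leaving = 0; resistances in Ω):
  Node 1: (V_1 - 9)/50 + (V_1 - 0)/60 = 0
Collecting terms: 0.03667 × V_1 = 0.18  =>  V_1 = 4.909 V
I_R1 = (V_0 - V_1)/R1 = (9 - 4.909)/50 = 0.08182 A
|I_R1| = 0.08182 A

Final answer: |I_R1| = 0.08182 A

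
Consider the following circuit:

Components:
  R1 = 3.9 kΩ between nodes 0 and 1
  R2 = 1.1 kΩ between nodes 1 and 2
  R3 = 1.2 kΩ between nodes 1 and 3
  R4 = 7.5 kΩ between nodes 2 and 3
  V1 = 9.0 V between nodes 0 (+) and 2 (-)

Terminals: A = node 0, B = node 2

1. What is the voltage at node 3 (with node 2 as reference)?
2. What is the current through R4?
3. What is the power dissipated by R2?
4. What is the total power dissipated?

Nodal analysis, taking node 2 as the 0 V reference.
Source V1 fixes V_0 = 9 V.
KCL at each unknown node (sum of currents leaving = 0; resistances in Ω):
  Node 1: (V_1 - 9)/3900 + (V_1 - 0)/1100 + (V_1 - V_3)/1200 = 0
  Node 3: (V_3 - V_1)/1200 + (V_3 - 0)/7500 = 0
Collecting terms (coefficients in siemens):
  0.001999·V_1 - 0.0008333·V_3 = 0.002308
  0.0009667·V_3 - 0.0008333·V_1 = 0
Determinant D = (0.001999)(0.0009667) - (-0.0008333)(-0.0008333) = 0.000001238
V_1 = [(0.002308)(0.0009667) - (-0.0008333)(0)]/D = 1.802 V
V_3 = [(0.001999)(0) - (0.002308)(-0.0008333)]/D = 1.554 V
Part 1:
  Read off the nodal solution: V_3 = 1.554 V
Part 2:
  I_R4 = (V_2 - V_3)/R4 = (0 - 1.554)/7500 = -0.0002072 A
  Magnitude: I_R4 = 0.0002072 A
Part 3:
  I_R2 = (V_1 - V_2)/R2 = (1.802 - 0)/1100 = 0.001638 A
  P_R2 = I_R2² × R2 = (0.001638)² × 1100 = 0.002953 W
Part 4:
  Power in each resistor, P = (ΔV)²/R:
    P_R1 = (9 - 1.802)²/3900 = 0.01328 W
    P_R2 = (1.802 - 0)²/1100 = 0.002953 W
    P_R3 = (1.802 - 1.554)²/1200 = 0.0000515 W
    P_R4 = (0 - 1.554)²/7500 = 0.0003219 W
  P_total = P_R1 + P_R2 + P_R3 + P_R4 = 0.01661 W

Final answers:
1. V_3 = 1.554 V
2. I_R4 = 0.0002072 A
3. P_R2 = 0.002953 W
4. P_total = 0.01661 W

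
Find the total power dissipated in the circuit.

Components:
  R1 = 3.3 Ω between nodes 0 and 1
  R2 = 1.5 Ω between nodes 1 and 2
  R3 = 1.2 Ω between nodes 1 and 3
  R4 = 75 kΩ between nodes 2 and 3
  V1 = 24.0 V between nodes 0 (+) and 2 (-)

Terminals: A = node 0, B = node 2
Nodal analysis, taking node 2 as the 0 V reference.
Source V1 fixes V_0 = 24 V.
KCL at each unknown node (sum of currents leaving = 0; resistances in Ω):
  Node 1: (V_1 - 24)/3.3 + (V_1 - 0)/1.5 + (V_1 - V_3)/1.2 = 0
  Node 3: (V_3 - V_1)/1.2 + (V_3 - 0)/75000 = 0
Collecting terms (coefficients in siemens):
  1.803·V_1 - 0.8333·V_3 = 7.273
  0.8333·V_3 - 0.8333·V_1 = 0
Determinant D = (1.803)(0.8333) - (-0.8333)(-0.8333) = 0.8081
V_1 = [(7.273)(0.8333) - (-0.8333)(0)]/D = 7.5 V
V_3 = [(1.803)(0) - (7.273)(-0.8333)]/D = 7.5 V
Power in each resistor, P = (ΔV)²/R:
  P_R1 = (24 - 7.5)²/3.3 = 82.5 W
  P_R2 = (7.5 - 0)²/1.5 = 37.5 W
  P_R3 = (7.5 - 7.5)²/1.2 = 0.000000012 W
  P_R4 = (0 - 7.5)²/75000 = 0.00075 W
P_total = P_R1 + P_R2 + P_R3 + P_R4 = 120 W

Final answer: 120 W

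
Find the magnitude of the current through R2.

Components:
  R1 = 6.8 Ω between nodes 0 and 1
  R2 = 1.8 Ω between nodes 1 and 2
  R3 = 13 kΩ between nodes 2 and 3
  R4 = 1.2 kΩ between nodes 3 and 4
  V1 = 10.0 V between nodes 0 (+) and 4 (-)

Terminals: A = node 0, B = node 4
Nodal analysis, taking node 4 as the 0 V reference.
Source V1 fixes V_0 = 10 V.
KCL at each unknown node (sum of currents leaving = 0; resistances in Ω):
  Node 1: (V_1 - 10)/6.8 + (V_1 - V_2)/1.8 = 0
  Node 2: (V_2 - V_1)/1.8 + (V_2 - V_3)/13000 = 0
  Node 3: (V_3 - V_2)/13000 + (V_3 - 0)/1200 = 0
Collecting terms (coefficients in siemens):
  0.7026·V_1 - 0.5556·V_2 = 1.471
  0.5556·V_2 - 0.5556·V_1 - 0.00007692·V_3 = 0
  0.0009103·V_3 - 0.00007692·V_2 = 0
Solving these 3 simultaneous equations (Gaussian elimination) gives:
  V_1 = 9.995 V, V_2 = 9.994 V, V_3 = 0.8446 V
I_R2 = (V_1 - V_2)/R2 = (9.995 - 9.994)/1.8 = 0.0007038 A
|I_R2| = 0.0007038 A

Final answer: |I_R2| = 0.0007038 A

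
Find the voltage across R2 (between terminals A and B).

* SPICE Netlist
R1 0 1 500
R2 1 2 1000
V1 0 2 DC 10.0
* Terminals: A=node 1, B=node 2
R1 and R2 are in series across V1 (node 0 → node 1 → node 2), and the output A–B is taken across R2, so this is a voltage divider.
Series current: I = V1/(R1 + R2) = 10/(500 + 1000) = 10/1500 = 0.006667 A
V_R2 = I × R2 = V1 × R2/(R1 + R2) = 10 × 1000/1500 = 6.667 V

Final answer: 6.667 V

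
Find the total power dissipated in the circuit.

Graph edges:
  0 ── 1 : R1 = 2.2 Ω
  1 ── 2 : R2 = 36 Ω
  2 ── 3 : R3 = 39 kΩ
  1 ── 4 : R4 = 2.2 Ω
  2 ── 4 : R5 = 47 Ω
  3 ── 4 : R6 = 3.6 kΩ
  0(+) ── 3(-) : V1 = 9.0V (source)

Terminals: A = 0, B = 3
Nodal analysis, taking node 3 as the 0 V reference.
Source V1 fixes V_0 = 9 V.
KCL at each unknown node (sum of currents leaving = 0; resistances in Ω):
  Node 1: (V_1 - 9)/2.2 + (V_1 - V_2)/36 + (V_1 - V_4)/2.2 = 0
  Node 2: (V_2 - V_1)/36 + (V_2 - 0)/39000 + (V_2 - V_4)/47 = 0
  Node 4: (V_4 - V_1)/2.2 + (V_4 - V_2)/47 + (V_4 - 0)/3600 = 0
Collecting terms (coefficients in siemens):
  0.9369·V_1 - 0.02778·V_2 - 0.4545·V_4 = 4.091
  0.04908·V_2 - 0.02778·V_1 - 0.02128·V_4 = 0
  0.4761·V_4 - 0.4545·V_1 - 0.02128·V_2 = 0
Solving these 3 simultaneous equations (Gaussian elimination) gives:
  V_1 = 8.994 V, V_2 = 8.987 V, V_4 = 8.988 V
Power in each resistor, P = (ΔV)²/R:
  P_R1 = (9 - 8.994)²/2.2 = 0.00001636 W
  P_R2 = (8.994 - 8.987)²/36 = 0.000001405 W
  P_R3 = (8.987 - 0)²/39000 = 0.002071 W
  P_R4 = (8.994 - 8.988)²/2.2 = 0.00001408 W
  P_R5 = (8.987 - 8.988)²/47 = 0.00000005086 W
  P_R6 = (0 - 8.988)²/3600 = 0.02244 W
P_total = P_R1 + P_R2 + P_R3 + P_R4 + P_R5 + P_R6 = 0.02454 W

Final answer: 0.02454 W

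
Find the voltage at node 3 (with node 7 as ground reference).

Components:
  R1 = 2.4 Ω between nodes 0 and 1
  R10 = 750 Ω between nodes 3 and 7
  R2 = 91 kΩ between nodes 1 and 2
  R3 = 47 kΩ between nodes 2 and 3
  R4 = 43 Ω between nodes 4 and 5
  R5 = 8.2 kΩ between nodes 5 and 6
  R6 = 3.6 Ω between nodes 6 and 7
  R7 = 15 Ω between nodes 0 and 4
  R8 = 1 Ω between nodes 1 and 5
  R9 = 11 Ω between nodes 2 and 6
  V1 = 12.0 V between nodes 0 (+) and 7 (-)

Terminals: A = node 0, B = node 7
Nodal analysis, taking node 7 as the 0 V reference.
Source V1 fixes V_0 = 12 V.
KCL at each unknown node (sum of currents leaving = 0; resistances in Ω):
  Node 1: (V_1 - 12)/2.4 + (V_1 - V_2)/91000 + (V_1 - V_5)/1 = 0
  Node 2: (V_2 - V_1)/91000 + (V_2 - V_3)/47000 + (V_2 - V_6)/11 = 0
  Node 3: (V_3 - V_2)/47000 + (V_3 - 0)/750 = 0
  Node 4: (V_4 - V_5)/43 + (V_4 - 12)/15 = 0
  Node 5: (V_5 - V_4)/43 + (V_5 - V_6)/8200 + (V_5 - V_1)/1 = 0
  Node 6: (V_6 - V_5)/8200 + (V_6 - 0)/3.6 + (V_6 - V_2)/11 = 0
Collecting terms (coefficients in siemens):
  1.417·V_1 - 0.00001099·V_2 - 1·V_5 = 5
  0.09094·V_2 - 0.00001099·V_1 - 0.00002128·V_3 - 0.09091·V_6 = 0
  0.001355·V_3 - 0.00002128·V_2 = 0
  0.08992·V_4 - 0.02326·V_5 = 0.8
  1.023·V_5 - 1·V_1 - 0.02326·V_4 - 0.000122·V_6 = 0
  0.3688·V_6 - 0.09091·V_2 - 0.000122·V_5 = 0
Solving these 6 simultaneous equations (Gaussian elimination) gives:
  V_1 = 12 V, V_2 = 0.007185 V, V_3 = 0.0001129 V, V_4 = 12 V
  V_5 = 12 V, V_6 = 0.005737 V
The requested potential is V_3 = 0.0001129 V.

Final answer: V_3 = 0.0001129 V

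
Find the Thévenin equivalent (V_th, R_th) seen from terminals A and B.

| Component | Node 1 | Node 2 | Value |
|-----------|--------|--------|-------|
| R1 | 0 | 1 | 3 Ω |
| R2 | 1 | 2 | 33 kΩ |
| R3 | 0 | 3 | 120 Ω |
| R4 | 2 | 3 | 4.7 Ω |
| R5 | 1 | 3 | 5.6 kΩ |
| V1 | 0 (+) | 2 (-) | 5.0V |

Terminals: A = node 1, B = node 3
Step 1 — V_th is the open-circuit voltage V_A - V_B (nothing connected across the terminals).
Nodal analysis, taking node 2 as the 0 V reference.
Source V1 fixes V_0 = 5 V.
KCL at each unknown node (sum of currents leaving = 0; resistances in Ω):
  Node 1: (V_1 - 5)/3 + (V_1 - 0)/33000 + (V_1 - V_3)/5600 = 0
  Node 3: (V_3 - 5)/120 + (V_3 - 0)/4.7 + (V_3 - V_1)/5600 = 0
Collecting terms (coefficients in siemens):
  0.3335·V_1 - 0.0001786·V_3 = 1.667
  0.2213·V_3 - 0.0001786·V_1 = 0.04167
Determinant D = (0.3335)(0.2213) - (-0.0001786)(-0.0001786) = 0.07381
V_1 = [(1.667)(0.2213) - (-0.0001786)(0.04167)]/D = 4.997 V
V_3 = [(0.3335)(0.04167) - (1.667)(-0.0001786)]/D = 0.1923 V
V_th = V_1 - V_3 = 4.997 - 0.1923 = 4.805 V
Step 2 — R_th: zero the source — replace V1 by a short circuit (node 2 merges into node 0) — and find the resistance seen between A (node 1) and B (node 3).
Reduce the network between node 1 (A) and node 3 (B) by series/parallel combination:
  Rp1 = R1 ‖ R2 (parallel, both between nodes 0 and 1) = 1/(1/3 + 1/33000) = 3 Ω
  Rp2 = R3 ‖ R4 (parallel, both between nodes 0 and 3) = 1/(1/120 + 1/4.7) = 4.523 Ω
  Rs1 = Rp1 + Rp2 (series, joined only at node 0) = 3 + 4.523 = 7.523 Ω
  Rp3 = R5 ‖ Rs1 (parallel, both between nodes 1 and 3) = 1/(1/5600 + 1/7.523) = 7.512 Ω
R_th = 7.512 Ω

Final answer: V_th = 4.805 V, R_th = 7.512 Ω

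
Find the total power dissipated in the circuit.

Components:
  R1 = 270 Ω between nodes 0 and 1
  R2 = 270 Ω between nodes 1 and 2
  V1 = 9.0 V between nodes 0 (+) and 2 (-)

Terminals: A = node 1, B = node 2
Nodal analysis, taking node 2 as the 0 V reference.
Source V1 fixes V_0 = 9 V.
KCL at each unknown node (sum of currents leaving = 0; resistances in Ω):
  Node 1: (V_1 - 9)/270 + (V_1 - 0)/270 = 0
Collecting terms: 0.007407 × V_1 = 0.03333  =>  V_1 = 4.5 V
Power in each resistor, P = (ΔV)²/R:
  P_R1 = (9 - 4.5)²/270 = 0.075 W
  P_R2 = (4.5 - 0)²/270 = 0.075 W
P_total = P_R1 + P_R2 = 0.15 W

Final answer: 0.15 W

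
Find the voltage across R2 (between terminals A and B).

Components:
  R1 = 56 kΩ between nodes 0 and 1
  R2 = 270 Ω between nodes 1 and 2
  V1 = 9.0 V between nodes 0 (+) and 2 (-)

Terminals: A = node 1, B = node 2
R1 and R2 are in series across V1 (node 0 → node 1 → node 2), and the output A–B is taken across R2, so this is a voltage divider.
Series current: I = V1/(R1 + R2) = 9/(56000 + 270) = 9/56270 = 0.0001599 A
V_R2 = I × R2 = V1 × R2/(R1 + R2) = 9 × 270/56270 = 0.04318 V

Final answer: 0.04318 V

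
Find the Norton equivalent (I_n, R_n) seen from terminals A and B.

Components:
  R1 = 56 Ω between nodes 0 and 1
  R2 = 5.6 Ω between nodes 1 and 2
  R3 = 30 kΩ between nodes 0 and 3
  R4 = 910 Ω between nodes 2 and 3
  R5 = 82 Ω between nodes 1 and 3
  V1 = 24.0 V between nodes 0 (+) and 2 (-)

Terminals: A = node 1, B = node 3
Find the Thévenin equivalent first; then I_n = V_th/R_th and R_n = R_th.
Step 1 — V_th is the open-circuit voltage V_A - V_B (nothing connected across the terminals).
Nodal analysis, taking node 2 as the 0 V reference.
Source V1 fixes V_0 = 24 V.
KCL at each unknown node (sum of currents leaving = 0; resistances in Ω):
  Node 1: (V_1 - 24)/56 + (V_1 - 0)/5.6 + (V_1 - V_3)/82 = 0
  Node 3: (V_3 - 24)/30000 + (V_3 - 0)/910 + (V_3 - V_1)/82 = 0
Collecting terms (coefficients in siemens):
  0.2086·V_1 - 0.0122·V_3 = 0.4286
  0.01333·V_3 - 0.0122·V_1 = 0.0008
Determinant D = (0.2086)(0.01333) - (-0.0122)(-0.0122) = 0.002632
V_1 = [(0.4286)(0.01333) - (-0.0122)(0.0008)]/D = 2.174 V
V_3 = [(0.2086)(0.0008) - (0.4286)(-0.0122)]/D = 2.049 V
V_th = V_1 - V_3 = 2.174 - 2.049 = 0.1247 V
Step 2 — R_th: zero the source — replace V1 by a short circuit (node 2 merges into node 0) — and find the resistance seen between A (node 1) and B (node 3).
Reduce the network between node 1 (A) and node 3 (B) by series/parallel combination:
  Rp1 = R1 ‖ R2 (parallel, both between nodes 0 and 1) = 1/(1/56 + 1/5.6) = 5.091 Ω
  Rp2 = R3 ‖ R4 (parallel, both between nodes 0 and 3) = 1/(1/30000 + 1/910) = 883.2 Ω
  Rs1 = Rp1 + Rp2 (series, joined only at node 0) = 5.091 + 883.2 = 888.3 Ω
  Rp3 = R5 ‖ Rs1 (parallel, both between nodes 1 and 3) = 1/(1/82 + 1/888.3) = 75.07 Ω
R_th = 75.07 Ω
I_n = V_th/R_th = 0.1247/75.07 = 0.001661 A, and R_n = R_th = 75.07 Ω

Final answer: I_n = 0.001661 A, R_n = 75.07 Ω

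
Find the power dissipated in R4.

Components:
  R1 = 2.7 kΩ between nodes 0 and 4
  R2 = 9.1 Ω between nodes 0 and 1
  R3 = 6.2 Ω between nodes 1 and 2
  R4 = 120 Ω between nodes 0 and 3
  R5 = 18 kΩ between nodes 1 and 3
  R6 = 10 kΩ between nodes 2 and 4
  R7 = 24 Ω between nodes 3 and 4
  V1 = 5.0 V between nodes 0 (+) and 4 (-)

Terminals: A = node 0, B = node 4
Nodal analysis, taking node 4 as the 0 V reference.
Source V1 fixes V_0 = 5 V.
KCL at each unknown node (sum of currents leaving = 0; resistances in Ω):
  Node 1: (V_1 - 5)/9.1 + (V_1 - V_2)/6.2 + (V_1 - V_3)/18000 = 0
  Node 2: (V_2 - V_1)/6.2 + (V_2 - 0)/10000 = 0
  Node 3: (V_3 - 5)/120 + (V_3 - V_1)/18000 + (V_3 - 0)/24 = 0
Collecting terms (coefficients in siemens):
  0.2712·V_1 - 0.1613·V_2 - 0.00005556·V_3 = 0.5495
  0.1614·V_2 - 0.1613·V_1 = 0
  0.05006·V_3 - 0.00005556·V_1 = 0.04167
Solving these 3 simultaneous equations (Gaussian elimination) gives:
  V_1 = 4.993 V, V_2 = 4.99 V, V_3 = 0.838 V
I_R4 = (V_0 - V_3)/R4 = (5 - 0.838)/120 = 0.03468 A
P_R4 = I_R4² × R4 = (0.03468)² × 120 = 0.1444 W

Final answer: 0.1444 W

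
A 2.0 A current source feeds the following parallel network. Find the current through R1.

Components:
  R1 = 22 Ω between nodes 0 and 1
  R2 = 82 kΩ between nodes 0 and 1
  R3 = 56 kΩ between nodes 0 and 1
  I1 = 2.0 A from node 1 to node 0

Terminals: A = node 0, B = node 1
All resistors sit directly between nodes 0 and 1, so they are in parallel and share one voltage V; the full source current 2 A splits among them.
1/R_par = 1/22 + 1/82000 + 1/56000 = 0.04548 S  =>  R_par = 21.99 Ω
V = I × R_par = 2 × 21.99 = 43.97 V
I_R1 = V/R1 = 43.97/22 = 1.999 A

Final answer: 1.999 A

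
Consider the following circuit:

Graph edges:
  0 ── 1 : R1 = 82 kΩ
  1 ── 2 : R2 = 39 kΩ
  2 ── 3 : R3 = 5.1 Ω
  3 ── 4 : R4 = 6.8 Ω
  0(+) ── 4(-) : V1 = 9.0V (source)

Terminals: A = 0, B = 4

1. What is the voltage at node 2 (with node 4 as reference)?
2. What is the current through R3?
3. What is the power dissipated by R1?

Nodal analysis, taking node 4 as the 0 V reference.
Source V1 fixes V_0 = 9 V.
KCL at each unknown node (sum of currents leaving = 0; resistances in Ω):
  Node 1: (V_1 - 9)/82000 + (V_1 - V_2)/39000 = 0
  Node 2: (V_2 - V_1)/39000 + (V_2 - V_3)/5.1 = 0
  Node 3: (V_3 - V_2)/5.1 + (V_3 - 0)/6.8 = 0
Collecting terms (coefficients in siemens):
  0.00003784·V_1 - 0.00002564·V_2 = 0.0001098
  0.1961·V_2 - 0.00002564·V_1 - 0.1961·V_3 = 0
  0.3431·V_3 - 0.1961·V_2 = 0
Solving these 3 simultaneous equations (Gaussian elimination) gives:
  V_1 = 2.901 V, V_2 = 0.000885 V, V_3 = 0.0005057 V
Part 1:
  Read off the nodal solution: V_2 = 0.000885 V
Part 2:
  I_R3 = (V_2 - V_3)/R3 = (0.000885 - 0.0005057)/5.1 = 0.00007437 A
  Magnitude: I_R3 = 0.00007437 A
Part 3:
  I_R1 = (V_0 - V_1)/R1 = (9 - 2.901)/82000 = 0.00007437 A
  P_R1 = I_R1² × R1 = (0.00007437)² × 82000 = 0.0004536 W

Final answers:
1. V_2 = 0.000885 V
2. I_R3 = 7.437e-05 A
3. P_R1 = 0.0004536 W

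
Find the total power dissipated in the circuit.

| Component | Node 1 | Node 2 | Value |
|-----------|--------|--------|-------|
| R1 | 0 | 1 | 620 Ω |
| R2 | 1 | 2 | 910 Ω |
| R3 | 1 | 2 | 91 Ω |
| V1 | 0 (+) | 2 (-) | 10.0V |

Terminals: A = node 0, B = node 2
Nodal analysis, taking node 2 as the 0 V reference.
Source V1 fixes V_0 = 10 V.
KCL at each unknown node (sum of currents leaving = 0; resistances in Ω):
  Node 1: (V_1 - 10)/620 + (V_1 - 0)/910 + (V_1 - 0)/91 = 0
Collecting terms: 0.0137 × V_1 = 0.01613  =>  V_1 = 1.177 V
Power in each resistor, P = (ΔV)²/R:
  P_R1 = (10 - 1.177)²/620 = 0.1256 W
  P_R2 = (1.177 - 0)²/910 = 0.001523 W
  P_R3 = (1.177 - 0)²/91 = 0.01523 W
P_total = P_R1 + P_R2 + P_R3 = 0.1423 W

Final answer: 0.1423 W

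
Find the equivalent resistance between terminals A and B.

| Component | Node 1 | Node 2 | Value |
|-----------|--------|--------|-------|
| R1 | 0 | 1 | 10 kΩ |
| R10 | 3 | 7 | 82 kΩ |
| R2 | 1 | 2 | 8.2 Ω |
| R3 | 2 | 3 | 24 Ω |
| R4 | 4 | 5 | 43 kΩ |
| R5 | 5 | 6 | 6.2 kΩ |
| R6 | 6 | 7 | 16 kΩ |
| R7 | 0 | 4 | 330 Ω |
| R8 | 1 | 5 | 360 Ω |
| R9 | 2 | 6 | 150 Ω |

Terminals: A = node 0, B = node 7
The network is not a plain series/parallel combination. Inject a 1 A test current into terminal A (node 0) and return it from terminal B (node 7); then R_eq = V_A / (1 A).
Nodal analysis, taking node 7 as the 0 V reference.
Current source I_test pushes 1 A into node 0 and draws it out of node 7.
KCL at each unknown node (sum of currents leaving = 0; resistances in Ω):
  Node 0: (V_0 - V_1)/10000 + (V_0 - V_4)/330 - 1 = 0
  Node 1: (V_1 - V_0)/10000 + (V_1 - V_2)/8.2 + (V_1 - V_5)/360 = 0
  Node 2: (V_2 - V_1)/8.2 + (V_2 - V_3)/24 + (V_2 - V_6)/150 = 0
  Node 3: (V_3 - V_2)/24 + (V_3 - 0)/82000 = 0
  Node 4: (V_4 - V_0)/330 + (V_4 - V_5)/43000 = 0
  Node 5: (V_5 - V_1)/360 + (V_5 - V_4)/43000 + (V_5 - V_6)/6200 = 0
  Node 6: (V_6 - V_2)/150 + (V_6 - V_5)/6200 + (V_6 - 0)/16000 = 0
Collecting terms (coefficients in siemens):
  0.00313·V_0 - 0.0001·V_1 - 0.00303·V_4 = 1
  0.1248·V_1 - 0.0001·V_0 - 0.122·V_2 - 0.002778·V_5 = 0
  0.1703·V_2 - 0.122·V_1 - 0.04167·V_3 - 0.006667·V_6 = 0
  0.04168·V_3 - 0.04167·V_2 = 0
  0.003054·V_4 - 0.00303·V_0 - 0.00002326·V_5 = 0
  0.002962·V_5 - 0.002778·V_1 - 0.00002326·V_4 - 0.0001613·V_6 = 0
  0.00689·V_6 - 0.006667·V_2 - 0.0001613·V_5 = 0
Solving these 7 simultaneous equations (Gaussian elimination) gives:
  V_0 = 21630 V, V_1 = 13500 V, V_2 = 13490 V, V_3 = 13490 V
  V_4 = 21570 V, V_5 = 13550 V, V_6 = 13370 V
R_eq = V_0 / 1 A = 21630 Ω = 21.63 kΩ

Final answer: 21.63 kΩ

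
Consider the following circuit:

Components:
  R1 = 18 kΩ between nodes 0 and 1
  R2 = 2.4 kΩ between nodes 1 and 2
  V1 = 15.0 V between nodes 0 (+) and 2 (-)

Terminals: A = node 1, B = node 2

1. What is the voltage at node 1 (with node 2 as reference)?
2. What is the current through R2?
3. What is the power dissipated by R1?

Nodal analysis, taking node 2 as the 0 V reference.
Source V1 fixes V_0 = 15 V.
KCL at each unknown node (sum of currents leaving = 0; resistances in Ω):
  Node 1: (V_1 - 15)/18000 + (V_1 - 0)/2400 = 0
Collecting terms: 0.0004722 × V_1 = 0.0008333  =>  V_1 = 1.765 V
Part 1:
  Read off the nodal solution: V_1 = 1.765 V
Part 2:
  I_R2 = (V_1 - V_2)/R2 = (1.765 - 0)/2400 = 0.0007353 A
  Magnitude: I_R2 = 0.0007353 A
Part 3:
  I_R1 = (V_0 - V_1)/R1 = (15 - 1.765)/18000 = 0.0007353 A
  P_R1 = I_R1² × R1 = (0.0007353)² × 18000 = 0.009732 W

Final answers:
1. V_1 = 1.765 V
2. I_R2 = 0.0007353 A
3. P_R1 = 0.009732 W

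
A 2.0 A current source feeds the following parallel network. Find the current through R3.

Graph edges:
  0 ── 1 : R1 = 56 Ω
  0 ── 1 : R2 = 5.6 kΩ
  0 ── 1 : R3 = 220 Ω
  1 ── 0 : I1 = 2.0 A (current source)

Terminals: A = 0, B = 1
All resistors sit directly between nodes 0 and 1, so they are in parallel and share one voltage V; the full source current 2 A splits among them.
1/R_par = 1/56 + 1/5600 + 1/220 = 0.02258 S  =>  R_par = 44.28 Ω
V = I × R_par = 2 × 44.28 = 88.57 V
I_R3 = V/R3 = 88.57/220 = 0.4026 A

Final answer: 0.4026 A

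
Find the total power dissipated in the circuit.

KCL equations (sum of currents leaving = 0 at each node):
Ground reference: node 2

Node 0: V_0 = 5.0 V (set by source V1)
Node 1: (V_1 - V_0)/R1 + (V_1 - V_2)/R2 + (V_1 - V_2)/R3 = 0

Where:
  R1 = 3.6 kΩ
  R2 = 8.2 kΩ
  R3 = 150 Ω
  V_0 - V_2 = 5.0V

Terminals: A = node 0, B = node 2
Nodal analysis, taking node 2 as the 0 V reference.
Source V1 fixes V_0 = 5 V.
KCL at each unknown node (sum of currents leaving = 0; resistances in Ω):
  Node 1: (V_1 - 5)/3600 + (V_1 - 0)/8200 + (V_1 - 0)/150 = 0
Collecting terms: 0.007066 × V_1 = 0.001389  =>  V_1 = 0.1965 V
Power in each resistor, P = (ΔV)²/R:
  P_R1 = (5 - 0.1965)²/3600 = 0.006409 W
  P_R2 = (0.1965 - 0)²/8200 = 0.000004711 W
  P_R3 = (0.1965 - 0)²/150 = 0.0002575 W
P_total = P_R1 + P_R2 + P_R3 = 0.006671 W

Final answer: 0.006671 W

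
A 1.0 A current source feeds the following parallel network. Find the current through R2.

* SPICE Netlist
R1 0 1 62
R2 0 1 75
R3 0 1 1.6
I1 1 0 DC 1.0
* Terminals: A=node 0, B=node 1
All resistors sit directly between nodes 0 and 1, so they are in parallel and share one voltage V; the full source current 1 A splits among them.
1/R_par = 1/62 + 1/75 + 1/1.6 = 0.6545 S  =>  R_par = 1.528 Ω
V = I × R_par = 1 × 1.528 = 1.528 V
I_R2 = V/R2 = 1.528/75 = 0.02037 A

Final answer: 0.02037 A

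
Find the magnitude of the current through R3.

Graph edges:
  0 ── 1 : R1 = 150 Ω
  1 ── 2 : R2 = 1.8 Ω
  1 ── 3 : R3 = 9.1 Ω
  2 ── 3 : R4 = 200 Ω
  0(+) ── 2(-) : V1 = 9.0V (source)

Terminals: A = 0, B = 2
Nodal analysis, taking node 2 as the 0 V reference.
Source V1 fixes V_0 = 9 V.
KCL at each unknown node (sum of currents leaving = 0; resistances in Ω):
  Node 1: (V_1 - 9)/150 + (V_1 - 0)/1.8 + (V_1 - V_3)/9.1 = 0
  Node 3: (V_3 - V_1)/9.1 + (V_3 - 0)/200 = 0
Collecting terms (coefficients in siemens):
  0.6721·V_1 - 0.1099·V_3 = 0.06
  0.1149·V_3 - 0.1099·V_1 = 0
Determinant D = (0.6721)(0.1149) - (-0.1099)(-0.1099) = 0.06514
V_1 = [(0.06)(0.1149) - (-0.1099)(0)]/D = 0.1058 V
V_3 = [(0.6721)(0) - (0.06)(-0.1099)]/D = 0.1012 V
I_R3 = (V_1 - V_3)/R3 = (0.1058 - 0.1012)/9.1 = 0.0005061 A
|I_R3| = 0.0005061 A

Final answer: |I_R3| = 0.0005061 A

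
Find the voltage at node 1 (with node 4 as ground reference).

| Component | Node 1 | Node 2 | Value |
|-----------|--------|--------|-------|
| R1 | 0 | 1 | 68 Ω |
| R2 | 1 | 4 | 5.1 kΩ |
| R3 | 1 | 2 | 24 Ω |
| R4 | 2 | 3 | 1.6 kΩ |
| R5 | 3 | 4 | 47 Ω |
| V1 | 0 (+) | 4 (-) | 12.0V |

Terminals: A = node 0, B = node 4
Nodal analysis, taking node 4 as the 0 V reference.
Source V1 fixes V_0 = 12 V.
KCL at each unknown node (sum of currents leaving = 0; resistances in Ω):
  Node 1: (V_1 - 12)/68 + (V_1 - 0)/5100 + (V_1 - V_2)/24 = 0
  Node 2: (V_2 - V_1)/24 + (V_2 - V_3)/1600 = 0
  Node 3: (V_3 - V_2)/1600 + (V_3 - 0)/47 = 0
Collecting terms (coefficients in siemens):
  0.05657·V_1 - 0.04167·V_2 = 0.1765
  0.04229·V_2 - 0.04167·V_1 - 0.000625·V_3 = 0
  0.0219·V_3 - 0.000625·V_2 = 0
Solving these 3 simultaneous equations (Gaussian elimination) gives:
  V_1 = 11.38 V, V_2 = 11.22 V, V_3 = 0.3202 V
The requested potential is V_1 = 11.38 V.

Final answer: V_1 = 11.38 V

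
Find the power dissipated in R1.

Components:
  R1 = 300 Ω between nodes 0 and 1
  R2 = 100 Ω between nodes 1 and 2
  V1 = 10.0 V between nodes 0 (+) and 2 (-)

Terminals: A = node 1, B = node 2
Nodal analysis, taking node 2 as the 0 V reference.
Source V1 fixes V_0 = 10 V.
KCL at each unknown node (sum of currents leaving = 0; resistances in Ω):
  Node 1: (V_1 - 10)/300 + (V_1 - 0)/100 = 0
Collecting terms: 0.01333 × V_1 = 0.03333  =>  V_1 = 2.5 V
I_R1 = (V_0 - V_1)/R1 = (10 - 2.5)/300 = 0.025 A
P_R1 = I_R1² × R1 = (0.025)² × 300 = 0.1875 W

Final answer: 0.1875 W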